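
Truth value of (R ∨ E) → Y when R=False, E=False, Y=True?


R = False, E = False, Y = True
Expression: (R ∨ E) → Y
Step 1: R ∨ E = False OR False = False
Step 2: (False) → Y = False → True (false only if antecedent True and consequent False) = True

True


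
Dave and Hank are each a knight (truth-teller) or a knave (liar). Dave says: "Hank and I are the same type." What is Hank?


Dave says: "Hank and I are the same type."
Case 1: Dave is a Knight (truth-teller)
  Statement is true → they ARE the same → Hank is also a Knight
Case 2: Dave is a Knave (liar)
  Statement is false → they are NOT the same → Hank is a Knight
In both cases, Hank is a Knight.

Knight


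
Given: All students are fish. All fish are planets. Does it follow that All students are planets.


Premise 1: All students are fish.
Premise 2: All fish are planets.
Conclusion: All students are planets.
Barbara syllogism (AAA-1): All A are B, All B are C → All A are C.
Middle term (fish) distributed in premise 2.

Valid


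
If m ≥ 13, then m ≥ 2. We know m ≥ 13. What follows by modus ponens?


Modus ponens: P → Q, P ⊢ Q
P: m ≥ 13
Q: m ≥ 2
We have P → Q and P is true.
By modus ponens, Q must be true.

m ≥ 2


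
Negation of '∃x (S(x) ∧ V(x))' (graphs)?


Original: ∃x (S(x) ∧ V(x))
Rule: ¬∀→∃, ¬∃→∀, negate predicate.
Negation: ∀x (¬S(x) ∨ ¬V(x))

∀x (¬S(x) ∨ ¬V(x))


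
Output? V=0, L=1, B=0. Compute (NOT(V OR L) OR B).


V OR L = 1
NOT(1) = 0
0 OR 0 = 0

0


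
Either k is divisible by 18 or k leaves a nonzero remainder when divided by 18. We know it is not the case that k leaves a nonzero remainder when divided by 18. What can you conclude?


Disjunctive syllogism: P ∨ Q, ¬P ⊢ Q
Disjunction: k is divisible by 18 ∨ k leaves a nonzero remainder when divided by 18
We know it is not the case that k leaves a nonzero remainder when divided by 18.
By disjunctive syllogism, the other disjunct must be true.

k is divisible by 18


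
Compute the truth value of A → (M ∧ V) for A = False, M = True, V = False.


A = False, M = True, V = False
Step 1: M ∧ V = True AND False = False
Step 2: A → (False): false only when A=True and consequent=False.
Result: True

True


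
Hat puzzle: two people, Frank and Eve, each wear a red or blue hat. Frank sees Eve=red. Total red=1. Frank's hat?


Total red = 1, Eve = red
Red accounted for: 1
Remaining for Frank: 0
Frank's hat is blue.

blue


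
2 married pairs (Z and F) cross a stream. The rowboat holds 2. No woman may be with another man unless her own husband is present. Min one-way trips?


Label couples Z and F.
1. WZ+WF → (far: WZ,WF; near: HZ,HF)
2. WZ ←   (far: WF; near: HZ,HF,WZ)
3. HZ+HF → (far: HZ,HF,WF; near: WZ)
4. HZ ←   (far: HF,WF; near: HZ,WZ)  — HZ returns, since WZ is alone on near bank
5. HZ+WZ → (far: all four; near: empty)
Every state respects the constraint.
Minimum trips = 5

5


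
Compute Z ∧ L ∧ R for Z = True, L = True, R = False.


Z = True, L = True, R = False
Step 1: Z ∧ L = True AND True = True
Step 2: (True) ∧ R = (True) AND False = False
AND is true only when ALL operands are true.

False


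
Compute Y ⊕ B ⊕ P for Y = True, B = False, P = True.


Y = True, B = False, P = True
Step 1: Y ⊕ B = True XOR False = True
Step 2: True ⊕ P = True XOR True = False
XOR is true when an odd number of operands are true.

False


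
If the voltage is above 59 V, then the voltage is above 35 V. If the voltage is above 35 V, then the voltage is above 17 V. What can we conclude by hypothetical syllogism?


Hypothetical syllogism: P → Q, Q → R ⊢ P → R
Premise 1: the voltage is above 59 V → the voltage is above 35 V
Premise 2: the voltage is above 35 V → the voltage is above 17 V
Chain the implications: the middle term (the voltage is above 35 V) links the two.
Conclusion: If the voltage is above 59 V, then the voltage is above 17 V.

If the voltage is above 59 V, then the voltage is above 17 V.


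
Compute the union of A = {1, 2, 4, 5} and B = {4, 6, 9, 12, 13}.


A = {1, 2, 4, 5}
B = {4, 6, 9, 12, 13}
Operation: union
All elements combined: 1, 2, 4, 5, 6, 9, 12, 13

{1, 2, 4, 5, 6, 9, 12, 13}


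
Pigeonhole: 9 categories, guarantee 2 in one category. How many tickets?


Pigeonhole: to guarantee k in one of n categories, need (k-1)×n + 1.
k = 2, n = 9
Minimum = (2-1) × 9 + 1 = 1 × 9 + 1

10


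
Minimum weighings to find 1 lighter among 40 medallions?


Each weighing has 3 outcomes (left heavy / balance / right heavy), so k weighings distinguish at most 3^k cases; splitting into three near-equal groups achieves this.
Need 3^k ≥ 40: 3^3 = 27 < 40 ≤ 3^4 = 81
k = ⌈log₃(40)⌉ = 4

4


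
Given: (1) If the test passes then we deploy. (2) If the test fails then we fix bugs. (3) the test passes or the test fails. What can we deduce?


Constructive dilemma: (P → Q) ∧ (R → S), P ∨ R ⊢ Q ∨ S
Premise 1: the test passes → we deploy
Premise 2: the test fails → we fix bugs
Premise 3: the test passes ∨ the test fails
Case 1: Assuming the test passes, then by Premise 1, we deploy.
Case 2: Assuming the test fails, then by Premise 2, we fix bugs.
Since one of the test passes or the test fails must hold, we get we deploy or we fix bugs.

We deploy or we fix bugs.


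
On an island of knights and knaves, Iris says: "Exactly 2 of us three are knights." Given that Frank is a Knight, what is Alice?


Iris claims exactly 2 knights among Iris, Frank, Alice.
Given: Frank is a Knight.

Case 1: Iris is a Knight (tells truth)
  Then exactly 2 of the three are knights.
  Counting Iris, Frank: 2 knight(s) so far. Need 0 more → Alice = Knave.
Case 2: Iris is a Knave (lies)
  Then the count is NOT 2.
  If Alice = Knight, count = 2 = 2 → claim would be true, contradicts lie.
  If Alice = Knave, count = 1 ≠ 2 → lie confirmed ✓

Alice is a Knave.

Knave


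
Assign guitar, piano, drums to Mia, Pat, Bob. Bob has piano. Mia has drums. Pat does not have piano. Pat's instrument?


From clues:
  Bob → piano
  Mia → drums
By elimination, Pat gets the remaining.

guitar


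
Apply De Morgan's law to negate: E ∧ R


De Morgan's law: ¬(P ∧ Q) ≡ ¬P ∨ ¬Q
¬(E ∧ R) = ¬E ∨ ¬R

¬E ∨ ¬R


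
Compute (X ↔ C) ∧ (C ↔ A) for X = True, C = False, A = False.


X = True, C = False, A = False
Step 1: X ↔ C is true when X and C have the same value. Result: False
Step 2: C ↔ A is true when C and A have the same value. Result: True
Step 3: False ∧ True = False

False


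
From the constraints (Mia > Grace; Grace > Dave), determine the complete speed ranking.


Constraints: Mia > Grace; Grace > Dave
Method: at each step, the next-highest is the one remaining person who never appears on the smaller side of a constraint between remaining people.
  Step 1: remaining {Mia, Dave, Grace}; on the smaller side: {Dave, Grace} → Mia is next (Mia > Grace).
  Step 2: remaining {Dave, Grace}; on the smaller side: {Dave} → Grace is next (Grace > Dave).
  Step 3: only Dave remains → lowest.
Final ranking (highest to lowest):

Mia > Grace > Dave


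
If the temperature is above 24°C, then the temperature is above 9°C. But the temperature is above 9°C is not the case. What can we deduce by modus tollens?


Modus tollens: P → Q, ¬Q ⊢ ¬P
P: the temperature is above 24°C
Q: the temperature is above 9°C
We have P → Q and Q is false.
By modus tollens, P must be false.

It is not the case that the temperature is above 24°C


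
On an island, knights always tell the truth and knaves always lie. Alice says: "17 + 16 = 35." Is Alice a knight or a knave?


Statement: "17 + 16 = 35."
Actual: 17 + 16 = 33
Claimed: 35
Statement is FALSE → Alice lies → Knave

Knave


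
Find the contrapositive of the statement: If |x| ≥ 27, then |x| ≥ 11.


Original: If |x| ≥ 27, then |x| ≥ 11
Contrapositive: If ¬Q, then ¬P
Negate Q: not (|x| ≥ 11)
Negate P: not (|x| ≥ 27)

If not (|x| ≥ 11), then not (|x| ≥ 27).


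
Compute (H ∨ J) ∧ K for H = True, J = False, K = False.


H = True, J = False, K = False
Step 1: H ∨ J = True OR False = True
Step 2: True ∧ K = True AND False = False
OR is true when at least one operand is true; AND requires both.

False


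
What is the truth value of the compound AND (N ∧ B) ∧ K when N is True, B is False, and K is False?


N = True, B = False, K = False
Step 1: N ∧ B = True AND False = False
Step 2: False ∧ K = False AND False = False
AND is true only when ALL operands are true.

False


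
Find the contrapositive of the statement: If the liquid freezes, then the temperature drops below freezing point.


Original: If the liquid freezes, then the temperature drops below freezing point
Contrapositive: If ¬Q, then ¬P
Negate Q: not (the temperature drops below freezing point)
Negate P: not (the liquid freezes)

If not (the temperature drops below freezing point), then not (the liquid freezes).


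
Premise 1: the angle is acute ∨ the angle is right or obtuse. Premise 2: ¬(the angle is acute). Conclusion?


Disjunctive syllogism: P ∨ Q, ¬P ⊢ Q
Disjunction: the angle is acute ∨ the angle is right or obtuse
We know it is not the case that the angle is acute.
By disjunctive syllogism, the other disjunct must be true.

The angle is right or obtuse


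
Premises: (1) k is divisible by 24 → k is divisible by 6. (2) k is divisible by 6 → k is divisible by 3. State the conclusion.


Hypothetical syllogism: P → Q, Q → R ⊢ P → R
Premise 1: k is divisible by 24 → k is divisible by 6
Premise 2: k is divisible by 6 → k is divisible by 3
Chain the implications: the middle term (k is divisible by 6) links the two.
Conclusion: If k is divisible by 24, then k is divisible by 3.

If k is divisible by 24, then k is divisible by 3.


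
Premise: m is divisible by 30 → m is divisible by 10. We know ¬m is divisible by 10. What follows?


Modus tollens: P → Q, ¬Q ⊢ ¬P
P: m is divisible by 30
Q: m is divisible by 10
We have P → Q and Q is false.
By modus tollens, P must be false.

It is not the case that m is divisible by 30


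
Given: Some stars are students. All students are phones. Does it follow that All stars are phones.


Premise 1: Some stars are students.
Premise 2: All students are phones.
Conclusion: All stars are phones.
Fallacy: illicit minor. The minor term (stars) is distributed in the conclusion ('All stars ...') but undistributed in its premise ('Some stars are students' doesn't cover all stars).
Only 'Some stars are phones' follows, not 'All'.

Invalid


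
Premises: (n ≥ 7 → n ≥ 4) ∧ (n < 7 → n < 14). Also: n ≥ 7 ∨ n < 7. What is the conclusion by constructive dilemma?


Constructive dilemma: (P → Q) ∧ (R → S), P ∨ R ⊢ Q ∨ S
Premise 1: n ≥ 7 → n ≥ 4
Premise 2: n < 7 → n < 14
Premise 3: n ≥ 7 ∨ n < 7
Case 1: Assuming n ≥ 7, then by Premise 1, n ≥ 4.
Case 2: Assuming n < 7, then by Premise 2, n < 14.
Since one of n ≥ 7 or n < 7 must hold, we get n ≥ 4 or n < 14.

n ≥ 4 or n < 14.


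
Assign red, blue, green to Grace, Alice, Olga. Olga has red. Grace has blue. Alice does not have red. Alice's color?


From clues:
  Olga → red
  Grace → blue
By elimination, Alice gets the remaining.

green


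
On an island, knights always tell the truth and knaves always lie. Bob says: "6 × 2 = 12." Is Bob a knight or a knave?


Statement: "6 × 2 = 12."
Actual: 6 × 2 = 12
Claimed: 12
Statement is TRUE → Bob tells the truth → Knight

Knight


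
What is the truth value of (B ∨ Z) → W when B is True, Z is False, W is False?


B = True, Z = False, W = False
Step 1: B ∨ Z = True OR False = True
Step 2: (True) → W: false only when antecedent=True and W=False.
Result: False

False


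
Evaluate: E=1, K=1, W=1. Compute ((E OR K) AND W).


E OR K = 1|1 = 1
1 AND 1 = 1

1


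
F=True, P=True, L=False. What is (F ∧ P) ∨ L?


F = True, P = True, L = False
Expression: (F ∧ P) ∨ L
Step 1: F ∧ P = True AND True = True
Step 2: (True) ∨ L = True OR False = True

True


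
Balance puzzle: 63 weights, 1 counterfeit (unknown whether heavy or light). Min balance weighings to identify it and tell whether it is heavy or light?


Let n = 63. 126 possibilities (n weights × lighter/heavier); each weighing has 3 outcomes.
Bound for k weighings: say the first weighing puts j weights on each pan. If it tips, the 2j weighed weights remain suspects (each with a known direction) and k-1 weighings give 3^(k-1) outcomes; 3^(k-1) is odd, so 2j ≤ 3^(k-1) - 1. If it balances, the n - 2j unweighed weights remain with direction unknown: 2(n - 2j) ≤ 3^(k-1) - 1 by the same parity argument. Adding, n ≤ (3^(k-1) - 1) + (3^(k-1) - 1)/2 = (3^k - 3)/2, and the classical three-group strategy achieves this (3 weights in 2 weighings, 12 in 3, 39 in 4, 120 in 5).
So we need the smallest k with (3^k - 3)/2 ≥ 63.
k = 4: (3^4 - 3)/2 = 39 < 63 ✗
k = 5: (3^5 - 3)/2 = 120 ≥ 63 ✓

5


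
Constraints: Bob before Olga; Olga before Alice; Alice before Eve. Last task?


Constraints: Bob before Olga; Olga before Alice; Alice before Eve
The last task can have nothing scheduled after it, so it must never appear on the left of a 'before'.
Tasks appearing before some other task: Bob, Olga, Alice.
The only task not in that list is Eve → it is last.

Eve


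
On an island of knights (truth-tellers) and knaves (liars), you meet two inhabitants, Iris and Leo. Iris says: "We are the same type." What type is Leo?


Iris says: "We are the same type."
Case 1: Iris is a Knight (truth-teller)
  Statement is true → they ARE the same → Leo is also a Knight
Case 2: Iris is a Knave (liar)
  Statement is false → they are NOT the same → Leo is a Knight
In both cases, Leo is a Knight.

Knight


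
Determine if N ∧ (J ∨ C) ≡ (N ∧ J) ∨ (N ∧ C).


Expression 1: N ∧ (J ∨ C)
Expression 2: (N ∧ J) ∨ (N ∧ C)
Truth table (N J C | Expr1 Expr2):
  T T T |   T     T
  T T F |   T     T
  T F T |   T     T
  T F F |   F     F
  F T T |   F     F
  F T F |   F     F
  F F T |   F     F
  F F F |   F     F
All 8 rows agree, so the expressions are logically equivalent.

Yes


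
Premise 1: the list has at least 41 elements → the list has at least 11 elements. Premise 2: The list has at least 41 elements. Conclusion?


Modus ponens: P → Q, P ⊢ Q
P: the list has at least 41 elements
Q: the list has at least 11 elements
We have P → Q and P is true.
By modus ponens, Q must be true.

The list has at least 11 elements


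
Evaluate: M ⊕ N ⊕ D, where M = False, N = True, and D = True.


M = False, N = True, D = True
Step 1: M ⊕ N = False XOR True = True
Step 2: True ⊕ D = True XOR True = False
XOR is true when an odd number of operands are true.

False


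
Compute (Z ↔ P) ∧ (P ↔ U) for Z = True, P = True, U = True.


Z = True, P = True, U = True
Step 1: Z ↔ P is true when Z and P have the same value. Result: True
Step 2: P ↔ U is true when P and U have the same value. Result: True
Step 3: True ∧ True = True

True


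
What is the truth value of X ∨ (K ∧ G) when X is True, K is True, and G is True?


X = True, K = True, G = True
Step 1: K ∧ G = True AND True = True
Step 2: X ∨ True = True OR True = True
AND evaluated first (higher precedence); then OR applied.

True


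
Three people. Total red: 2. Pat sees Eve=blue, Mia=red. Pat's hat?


Total red = 2, seen red = 1
Own red = 2 - 1 = 1
Pat's hat is red.

red


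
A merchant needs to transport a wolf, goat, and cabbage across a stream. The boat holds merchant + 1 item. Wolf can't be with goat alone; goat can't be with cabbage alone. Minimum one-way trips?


1. merchant+goat → 2. merchant ← 3. merchant+wolf → 4. merchant+goat ← 5. merchant+cabbage → 6. merchant ← 7. merchant+goat →
Minimum trips = 7

7


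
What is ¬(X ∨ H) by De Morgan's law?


De Morgan's law: ¬(P ∨ Q) ≡ ¬P ∧ ¬Q
¬(X ∨ H) = ¬X ∧ ¬H

¬X ∧ ¬H


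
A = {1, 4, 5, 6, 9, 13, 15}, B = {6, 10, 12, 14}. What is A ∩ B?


A = {1, 4, 5, 6, 9, 13, 15}
B = {6, 10, 12, 14}
Operation: intersection
Elements in both: 6

{6}


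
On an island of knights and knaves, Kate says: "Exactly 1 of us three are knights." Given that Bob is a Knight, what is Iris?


Kate claims exactly 1 knights among Kate, Bob, Iris.
Given: Bob is a Knight.

Case 1: Kate is a Knight (tells truth)
  Then exactly 1 of the three are knights.
  Counting Kate, Bob: 2 knight(s) so far. Need -1 more → impossible.
Case 2: Kate is a Knave (lies)
  Then the count is NOT 1.
  If Iris = Knave, count = 1 = 1 → claim would be true, contradicts lie.
  If Iris = Knight, count = 2 ≠ 1 → lie confirmed ✓

Iris is a Knight.

Knight


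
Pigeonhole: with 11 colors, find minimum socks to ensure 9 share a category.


Pigeonhole: to guarantee k in one of n categories, need (k-1)×n + 1.
k = 9, n = 11
Minimum = (9-1) × 11 + 1 = 8 × 11 + 1

89


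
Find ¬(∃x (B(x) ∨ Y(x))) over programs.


Original: ∃x (B(x) ∨ Y(x))
Rule: ¬∀→∃, ¬∃→∀, negate predicate.
Negation: ∀x (¬B(x) ∧ ¬Y(x))

∀x (¬B(x) ∧ ¬Y(x))


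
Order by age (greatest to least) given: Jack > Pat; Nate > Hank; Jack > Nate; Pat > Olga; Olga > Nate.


Constraints: Jack > Pat; Nate > Hank; Jack > Nate; Pat > Olga; Olga > Nate
Method: at each step, the next-highest is the one remaining person who never appears on the smaller side of a constraint between remaining people.
  Step 1: remaining {Nate, Jack, Pat, Olga, Hank}; on the smaller side: {Nate, Pat, Olga, Hank} → Jack is next (Jack > Pat; Jack > Nate).
  Step 2: remaining {Nate, Pat, Olga, Hank}; on the smaller side: {Nate, Olga, Hank} → Pat is next (Pat > Olga).
  Step 3: remaining {Nate, Olga, Hank}; on the smaller side: {Nate, Hank} → Olga is next (Olga > Nate).
  Step 4: remaining {Nate, Hank}; on the smaller side: {Hank} → Nate is next (Nate > Hank).
  Step 5: only Hank remains → lowest.
Final ranking (highest to lowest):

Jack > Pat > Olga > Nate > Hank


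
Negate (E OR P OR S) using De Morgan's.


De Morgan's law: ¬(P ∨ Q ∨ R) ≡ ¬P ∧ ¬Q ∧ ¬R
¬(E ∨ P ∨ S) = ¬E ∧ ¬P ∧ ¬S

¬E ∧ ¬P ∧ ¬S


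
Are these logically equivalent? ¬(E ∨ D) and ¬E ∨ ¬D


Expression 1: ¬(E ∨ D)
Expression 2: ¬E ∨ ¬D
Truth table (E D | Expr1 Expr2):
  T T |   F     F
  T F |   F     T   ← differ
  F T |   F     T   ← differ
  F F |   T     T
Counterexample: E=T, D=F gives Expr1 = F but Expr2 = T, so the expressions are NOT logically equivalent.

No


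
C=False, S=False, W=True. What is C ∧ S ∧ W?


C = False, S = False, W = True
Expression: C ∧ S ∧ W
Step 1: C ∧ S = False AND False = False
Step 2: (False) ∧ W = False AND True = False

False


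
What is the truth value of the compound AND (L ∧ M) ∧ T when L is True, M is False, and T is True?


L = True, M = False, T = True
Step 1: L ∧ M = True AND False = False
Step 2: False ∧ T = False AND True = False
AND is true only when ALL operands are true.

False


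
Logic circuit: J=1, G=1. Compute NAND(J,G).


J AND G = 1
NOT(1) = 0

0


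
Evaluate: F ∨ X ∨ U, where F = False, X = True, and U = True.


F = False, X = True, U = True
Step 1: F ∨ X = False OR True = True
Step 2: True ∨ U = True OR True = True
OR is true when at least one operand is true.

True


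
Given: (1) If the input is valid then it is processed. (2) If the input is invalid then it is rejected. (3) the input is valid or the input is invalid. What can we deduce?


Constructive dilemma: (P → Q) ∧ (R → S), P ∨ R ⊢ Q ∨ S
Premise 1: the input is valid → it is processed
Premise 2: the input is invalid → it is rejected
Premise 3: the input is valid ∨ the input is invalid
Case 1: Assuming the input is valid, then by Premise 1, it is processed.
Case 2: Assuming the input is invalid, then by Premise 2, it is rejected.
Since one of the input is valid or the input is invalid must hold, we get it is processed or it is rejected.

It is processed or it is rejected.


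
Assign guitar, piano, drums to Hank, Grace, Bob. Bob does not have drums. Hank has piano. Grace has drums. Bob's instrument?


From clues:
  Hank → piano
  Grace → drums
By elimination, Bob gets the remaining.

guitar


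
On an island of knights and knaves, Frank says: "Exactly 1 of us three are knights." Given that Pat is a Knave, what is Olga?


Frank claims exactly 1 knights among Frank, Pat, Olga.
Given: Pat is a Knave.

Case 1: Frank is a Knight (tells truth)
  Then exactly 1 of the three are knights.
  Counting Frank, Pat: 1 knight(s) so far. Need 0 more → Olga = Knave.
Case 2: Frank is a Knave (lies)
  Then the count is NOT 1.
  If Olga = Knight, count = 1 = 1 → claim would be true, contradicts lie.
  If Olga = Knave, count = 0 ≠ 1 → lie confirmed ✓

Olga is a Knave.

Knave


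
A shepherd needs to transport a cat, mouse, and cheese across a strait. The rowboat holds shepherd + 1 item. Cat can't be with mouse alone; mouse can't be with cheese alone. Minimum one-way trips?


1. shepherd+mouse → 2. shepherd ← 3. shepherd+cat → 4. shepherd+mouse ← 5. shepherd+cheese → 6. shepherd ← 7. shepherd+mouse →
Minimum trips = 7

7


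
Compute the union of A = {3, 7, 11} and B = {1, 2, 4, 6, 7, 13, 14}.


A = {3, 7, 11}
B = {1, 2, 4, 6, 7, 13, 14}
Operation: union
All elements combined: 1, 2, 3, 4, 6, 7, 11, 13, 14

{1, 2, 3, 4, 6, 7, 11, 13, 14}


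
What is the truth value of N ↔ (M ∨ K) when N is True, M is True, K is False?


N = True, M = True, K = False
Step 1: M ∨ K = True OR False = True
Step 2: N ↔ (True): true when both sides have same truth value.
Result: True ↔ True = True

True


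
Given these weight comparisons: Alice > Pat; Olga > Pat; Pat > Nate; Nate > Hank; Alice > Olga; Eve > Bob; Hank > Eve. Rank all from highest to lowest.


Constraints: Alice > Pat; Olga > Pat; Pat > Nate; Nate > Hank; Alice > Olga; Eve > Bob; Hank > Eve
Method: at each step, the next-highest is the one remaining person who never appears on the smaller side of a constraint between remaining people.
  Step 1: remaining {Hank, Alice, Eve, Pat, Bob, Nate, Olga}; on the smaller side: {Hank, Eve, Pat, Bob, Nate, Olga} → Alice is next (Alice > Pat; Alice > Olga).
  Step 2: remaining {Hank, Eve, Pat, Bob, Nate, Olga}; on the smaller side: {Hank, Eve, Pat, Bob, Nate} → Olga is next (Olga > Pat).
  Step 3: remaining {Hank, Eve, Pat, Bob, Nate}; on the smaller side: {Hank, Eve, Bob, Nate} → Pat is next (Pat > Nate).
  Step 4: remaining {Hank, Eve, Bob, Nate}; on the smaller side: {Hank, Eve, Bob} → Nate is next (Nate > Hank).
  Step 5: remaining {Hank, Eve, Bob}; on the smaller side: {Eve, Bob} → Hank is next (Hank > Eve).
  Step 6: remaining {Eve, Bob}; on the smaller side: {Bob} → Eve is next (Eve > Bob).
  Step 7: only Bob remains → lowest.
Final ranking (highest to lowest):

Alice > Olga > Pat > Nate > Hank > Eve > Bob


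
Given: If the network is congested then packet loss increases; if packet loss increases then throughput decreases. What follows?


Hypothetical syllogism: P → Q, Q → R ⊢ P → R
Premise 1: the network is congested → packet loss increases
Premise 2: packet loss increases → throughput decreases
Chain the implications: the middle term (packet loss increases) links the two.
Conclusion: If the network is congested, then throughput decreases.

If the network is congested, then throughput decreases.


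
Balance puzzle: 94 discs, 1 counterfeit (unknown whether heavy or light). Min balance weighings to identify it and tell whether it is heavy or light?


Let n = 94. 188 possibilities (n discs × lighter/heavier); each weighing has 3 outcomes.
Bound for k weighings: say the first weighing puts j discs on each pan. If it tips, the 2j weighed discs remain suspects (each with a known direction) and k-1 weighings give 3^(k-1) outcomes; 3^(k-1) is odd, so 2j ≤ 3^(k-1) - 1. If it balances, the n - 2j unweighed discs remain with direction unknown: 2(n - 2j) ≤ 3^(k-1) - 1 by the same parity argument. Adding, n ≤ (3^(k-1) - 1) + (3^(k-1) - 1)/2 = (3^k - 3)/2, and the classical three-group strategy achieves this (3 discs in 2 weighings, 12 in 3, 39 in 4, 120 in 5).
So we need the smallest k with (3^k - 3)/2 ≥ 94.
k = 4: (3^4 - 3)/2 = 39 < 94 ✗
k = 5: (3^5 - 3)/2 = 120 ≥ 94 ✓

5


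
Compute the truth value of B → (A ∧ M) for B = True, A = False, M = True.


B = True, A = False, M = True
Step 1: A ∧ M = False AND True = False
Step 2: B → (False): false only when B=True and consequent=False.
Result: False

False


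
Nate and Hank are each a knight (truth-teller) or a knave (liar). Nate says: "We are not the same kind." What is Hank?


Nate says: "We are not the same kind."
Case 1: Nate is a Knight (truth-teller)
  Statement is true → they ARE different → Hank is a Knave
Case 2: Nate is a Knave (liar)
  Statement is false → they are NOT different → Hank is a Knave
In both cases, Hank is a Knave.

Knave


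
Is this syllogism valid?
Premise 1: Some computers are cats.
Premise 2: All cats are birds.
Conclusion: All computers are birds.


Premise 1: Some computers are cats.
Premise 2: All cats are birds.
Conclusion: All computers are birds.
Fallacy: illicit minor. The minor term (computers) is distributed in the conclusion ('All computers ...') but undistributed in its premise ('Some computers are cats' doesn't cover all computers).
Only 'Some computers are birds' follows, not 'All'.

Invalid


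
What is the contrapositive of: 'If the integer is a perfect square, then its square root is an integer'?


Original: If the integer is a perfect square, then its square root is an integer
Contrapositive: If ¬Q, then ¬P
Negate Q: not (its square root is an integer)
Negate P: not (the integer is a perfect square)

If not (its square root is an integer), then not (the integer is a perfect square).


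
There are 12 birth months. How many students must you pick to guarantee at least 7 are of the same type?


Pigeonhole: to guarantee k in one of n categories, need (k-1)×n + 1.
k = 7, n = 12
Minimum = (7-1) × 12 + 1 = 6 × 12 + 1

73


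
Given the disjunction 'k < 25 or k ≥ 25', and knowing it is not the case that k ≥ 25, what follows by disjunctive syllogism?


Disjunctive syllogism: P ∨ Q, ¬P ⊢ Q
Disjunction: k < 25 ∨ k ≥ 25
We know it is not the case that k ≥ 25.
By disjunctive syllogism, the other disjunct must be true.

k < 25


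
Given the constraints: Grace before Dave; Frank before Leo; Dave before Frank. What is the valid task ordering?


Constraints: Grace before Dave; Frank before Leo; Dave before Frank
Method: repeatedly schedule the remaining task that has no remaining task required before it.
  Step 1: remaining {Leo, Frank, Grace, Dave}; every task except Grace still has a predecessor pending → schedule Grace.
  Step 2: remaining {Leo, Frank, Dave}; every task except Dave still has a predecessor pending → schedule Dave.
  Step 3: remaining {Leo, Frank}; every task except Frank still has a predecessor pending → schedule Frank.
  Step 4: only Leo remains → schedule Leo.
Resulting order:

Grace → Dave → Frank → Leo


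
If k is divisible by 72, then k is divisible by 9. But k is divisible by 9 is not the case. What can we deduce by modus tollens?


Modus tollens: P → Q, ¬Q ⊢ ¬P
P: k is divisible by 72
Q: k is divisible by 9
We have P → Q and Q is false.
By modus tollens, P must be false.

It is not the case that k is divisible by 72


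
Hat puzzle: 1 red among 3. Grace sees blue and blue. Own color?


Total red = 1, seen red = 0
Own red = 1 - 0 = 1
Grace's hat is red.

red


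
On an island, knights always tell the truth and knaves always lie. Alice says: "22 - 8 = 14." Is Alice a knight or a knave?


Statement: "22 - 8 = 14."
Actual: 22 - 8 = 14
Claimed: 14
Statement is TRUE → Alice tells the truth → Knight

Knight


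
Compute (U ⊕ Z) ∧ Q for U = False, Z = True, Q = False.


U = False, Z = True, Q = False
Step 1: U ⊕ Z = False XOR True = True
Step 2: True ∧ Q = True AND False = False
XOR true when exactly one of U,Z is true; then AND with Q.

False


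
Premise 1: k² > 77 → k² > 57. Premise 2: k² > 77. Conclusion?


Modus ponens: P → Q, P ⊢ Q
P: k² > 77
Q: k² > 57
We have P → Q and P is true.
By modus ponens, Q must be true.

k² > 57


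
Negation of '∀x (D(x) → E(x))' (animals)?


Original: ∀x (D(x) → E(x))
Rule: ¬∀→∃, ¬∃→∀, negate predicate.
Negation: ∃x (D(x) ∧ ¬E(x))

∃x (D(x) ∧ ¬E(x))


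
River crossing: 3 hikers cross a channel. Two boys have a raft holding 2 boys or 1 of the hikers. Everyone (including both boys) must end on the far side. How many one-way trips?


Per crossing of one of the hikers: boys→, one←, one of the hikers→, one← = 4 trips
3 × 4 = 12, + 1 final boys→ = 13
Minimum trips = 13

13


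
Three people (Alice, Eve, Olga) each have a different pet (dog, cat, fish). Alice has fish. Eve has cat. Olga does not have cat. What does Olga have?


From clues:
  Alice → fish
  Eve → cat
By elimination, Olga gets the remaining.

dog


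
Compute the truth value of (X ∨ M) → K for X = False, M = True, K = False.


X = False, M = True, K = False
Step 1: X ∨ M = False OR True = True
Step 2: (True) → K: false only when antecedent=True and K=False.
Result: False

False


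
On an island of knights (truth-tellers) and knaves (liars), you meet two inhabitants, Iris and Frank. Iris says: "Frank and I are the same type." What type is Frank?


Iris says: "Frank and I are the same type."
Case 1: Iris is a Knight (truth-teller)
  Statement is true → they ARE the same → Frank is also a Knight
Case 2: Iris is a Knave (liar)
  Statement is false → they are NOT the same → Frank is a Knight
In both cases, Frank is a Knight.

Knight


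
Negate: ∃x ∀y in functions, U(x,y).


Original: ∃x ∀y U(x,y)
Rule: ¬∀→∃, ¬∃→∀, negate predicate.
Negation: ∀x ∃y ¬U(x,y)

∀x ∃y ¬U(x,y)


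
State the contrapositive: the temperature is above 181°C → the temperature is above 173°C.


Original: If the temperature is above 181°C, then the temperature is above 173°C
Contrapositive: If ¬Q, then ¬P
Negate Q: not (the temperature is above 173°C)
Negate P: not (the temperature is above 181°C)

If not (the temperature is above 173°C), then not (the temperature is above 181°C).


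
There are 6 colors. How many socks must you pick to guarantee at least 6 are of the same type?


Pigeonhole: to guarantee k in one of n categories, need (k-1)×n + 1.
k = 6, n = 6
Minimum = (6-1) × 6 + 1 = 5 × 6 + 1

31


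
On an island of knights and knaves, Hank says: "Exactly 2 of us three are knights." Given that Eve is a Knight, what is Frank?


Hank claims exactly 2 knights among Hank, Eve, Frank.
Given: Eve is a Knight.

Case 1: Hank is a Knight (tells truth)
  Then exactly 2 of the three are knights.
  Counting Hank, Eve: 2 knight(s) so far. Need 0 more → Frank = Knave.
Case 2: Hank is a Knave (lies)
  Then the count is NOT 2.
  If Frank = Knight, count = 2 = 2 → claim would be true, contradicts lie.
  If Frank = Knave, count = 1 ≠ 2 → lie confirmed ✓

Frank is a Knave.

Knave


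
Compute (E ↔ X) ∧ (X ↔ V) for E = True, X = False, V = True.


E = True, X = False, V = True
Step 1: E ↔ X is true when E and X have the same value. Result: False
Step 2: X ↔ V is true when X and V have the same value. Result: False
Step 3: False ∧ False = False

False


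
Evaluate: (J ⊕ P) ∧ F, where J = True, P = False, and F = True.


J = True, P = False, F = True
Step 1: J ⊕ P = True XOR False = True
Step 2: True ∧ F = True AND True = True
XOR true when exactly one of J,P is true; then AND with F.

True


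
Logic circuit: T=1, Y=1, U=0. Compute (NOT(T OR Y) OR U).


T OR Y = 1
NOT(1) = 0
0 OR 0 = 0

0


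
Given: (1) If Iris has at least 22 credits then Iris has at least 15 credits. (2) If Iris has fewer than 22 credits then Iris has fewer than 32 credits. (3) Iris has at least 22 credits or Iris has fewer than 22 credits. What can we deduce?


Constructive dilemma: (P → Q) ∧ (R → S), P ∨ R ⊢ Q ∨ S
Premise 1: Iris has at least 22 credits → Iris has at least 15 credits
Premise 2: Iris has fewer than 22 credits → Iris has fewer than 32 credits
Premise 3: Iris has at least 22 credits ∨ Iris has fewer than 22 credits
Case 1: Assuming Iris has at least 22 credits, then by Premise 1, Iris has at least 15 credits.
Case 2: Assuming Iris has fewer than 22 credits, then by Premise 2, Iris has fewer than 32 credits.
Since one of Iris has at least 22 credits or Iris has fewer than 22 credits must hold, we get Iris has at least 15 credits or Iris has fewer than 32 credits.

Iris has at least 15 credits or Iris has fewer than 32 credits.


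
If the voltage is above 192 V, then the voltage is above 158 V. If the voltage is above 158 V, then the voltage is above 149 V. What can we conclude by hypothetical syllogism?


Hypothetical syllogism: P → Q, Q → R ⊢ P → R
Premise 1: the voltage is above 192 V → the voltage is above 158 V
Premise 2: the voltage is above 158 V → the voltage is above 149 V
Chain the implications: the middle term (the voltage is above 158 V) links the two.
Conclusion: If the voltage is above 192 V, then the voltage is above 149 V.

If the voltage is above 192 V, then the voltage is above 149 V.


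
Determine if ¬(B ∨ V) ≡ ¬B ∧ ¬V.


Expression 1: ¬(B ∨ V)
Expression 2: ¬B ∧ ¬V
Truth table (B V | Expr1 Expr2):
  T T |   F     F
  T F |   F     F
  F T |   F     F
  F F |   T     T
All 4 rows agree, so the expressions are logically equivalent.

Yes


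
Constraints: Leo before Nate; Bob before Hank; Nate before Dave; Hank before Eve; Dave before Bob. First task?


Constraints: Leo before Nate; Bob before Hank; Nate before Dave; Hank before Eve; Dave before Bob
The first task can have nothing scheduled before it, so it must never appear on the right of a 'before'.
Tasks appearing after some 'before': Nate, Hank, Dave, Eve, Bob.
The only task not in that list is Leo → it is first.

Leo


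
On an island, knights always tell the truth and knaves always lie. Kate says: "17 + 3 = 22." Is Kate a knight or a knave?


Statement: "17 + 3 = 22."
Actual: 17 + 3 = 20
Claimed: 22
Statement is FALSE → Kate lies → Knave

Knave


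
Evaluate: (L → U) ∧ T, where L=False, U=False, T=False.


L = False, U = False, T = False
Expression: (L → U) ∧ T
Step 1: L → U = False → False (false only if L=True, U=False) = True
Step 2: (True) ∧ T = True AND False = False

False


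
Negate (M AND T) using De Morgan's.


De Morgan's law: ¬(P ∧ Q) ≡ ¬P ∨ ¬Q
¬(M ∧ T) = ¬M ∨ ¬T

¬M ∨ ¬T


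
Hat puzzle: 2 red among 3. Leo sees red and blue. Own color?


Total red = 2, seen red = 1
Own red = 2 - 1 = 1
Leo's hat is red.

red


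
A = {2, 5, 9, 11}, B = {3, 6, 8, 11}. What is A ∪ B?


A = {2, 5, 9, 11}
B = {3, 6, 8, 11}
Operation: union
All elements combined: 2, 3, 5, 6, 8, 9, 11

{2, 3, 5, 6, 8, 9, 11}


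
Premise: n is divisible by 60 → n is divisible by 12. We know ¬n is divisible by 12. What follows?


Modus tollens: P → Q, ¬Q ⊢ ¬P
P: n is divisible by 60
Q: n is divisible by 12
We have P → Q and Q is false.
By modus tollens, P must be false.

It is not the case that n is divisible by 60


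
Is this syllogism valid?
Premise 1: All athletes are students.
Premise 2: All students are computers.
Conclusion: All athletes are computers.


Premise 1: All athletes are students.
Premise 2: All students are computers.
Conclusion: All athletes are computers.
Barbara syllogism (AAA-1): All A are B, All B are C → All A are C.
Middle term (students) distributed in premise 2.

Valid


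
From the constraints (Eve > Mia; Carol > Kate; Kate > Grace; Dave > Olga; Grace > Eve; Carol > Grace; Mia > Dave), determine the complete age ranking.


Constraints: Eve > Mia; Carol > Kate; Kate > Grace; Dave > Olga; Grace > Eve; Carol > Grace; Mia > Dave
Method: at each step, the next-highest is the one remaining person who never appears on the smaller side of a constraint between remaining people.
  Step 1: remaining {Kate, Olga, Carol, Grace, Eve, Mia, Dave}; on the smaller side: {Kate, Olga, Grace, Eve, Mia, Dave} → Carol is next (Carol > Kate; Carol > Grace).
  Step 2: remaining {Kate, Olga, Grace, Eve, Mia, Dave}; on the smaller side: {Olga, Grace, Eve, Mia, Dave} → Kate is next (Kate > Grace).
  Step 3: remaining {Olga, Grace, Eve, Mia, Dave}; on the smaller side: {Olga, Eve, Mia, Dave} → Grace is next (Grace > Eve).
  Step 4: remaining {Olga, Eve, Mia, Dave}; on the smaller side: {Olga, Mia, Dave} → Eve is next (Eve > Mia).
  Step 5: remaining {Olga, Mia, Dave}; on the smaller side: {Olga, Dave} → Mia is next (Mia > Dave).
  Step 6: remaining {Olga, Dave}; on the smaller side: {Olga} → Dave is next (Dave > Olga).
  Step 7: only Olga remains → lowest.
Final ranking (highest to lowest):

Carol > Kate > Grace > Eve > Mia > Dave > Olga


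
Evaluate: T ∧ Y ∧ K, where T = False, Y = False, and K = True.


T = False, Y = False, K = True
Step 1: T ∧ Y = False AND False = False
Step 2: (False) ∧ K = (False) AND True = False
AND is true only when ALL operands are true.

False


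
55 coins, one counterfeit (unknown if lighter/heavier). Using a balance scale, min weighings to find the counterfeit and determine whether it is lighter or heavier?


Let n = 55. 110 possibilities (n coins × lighter/heavier); each weighing has 3 outcomes.
Bound for k weighings: say the first weighing puts j coins on each pan. If it tips, the 2j weighed coins remain suspects (each with a known direction) and k-1 weighings give 3^(k-1) outcomes; 3^(k-1) is odd, so 2j ≤ 3^(k-1) - 1. If it balances, the n - 2j unweighed coins remain with direction unknown: 2(n - 2j) ≤ 3^(k-1) - 1 by the same parity argument. Adding, n ≤ (3^(k-1) - 1) + (3^(k-1) - 1)/2 = (3^k - 3)/2, and the classical three-group strategy achieves this (3 coins in 2 weighings, 12 in 3, 39 in 4, 120 in 5).
So we need the smallest k with (3^k - 3)/2 ≥ 55.
k = 4: (3^4 - 3)/2 = 39 < 55 ✗
k = 5: (3^5 - 3)/2 = 120 ≥ 55 ✓

5


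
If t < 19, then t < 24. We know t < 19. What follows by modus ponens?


Modus ponens: P → Q, P ⊢ Q
P: t < 19
Q: t < 24
We have P → Q and P is true.
By modus ponens, Q must be true.

t < 24


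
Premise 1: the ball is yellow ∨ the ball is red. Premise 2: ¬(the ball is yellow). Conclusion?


Disjunctive syllogism: P ∨ Q, ¬P ⊢ Q
Disjunction: the ball is yellow ∨ the ball is red
We know it is not the case that the ball is yellow.
By disjunctive syllogism, the other disjunct must be true.

The ball is red


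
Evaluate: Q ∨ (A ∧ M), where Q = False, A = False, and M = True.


Q = False, A = False, M = True
Step 1: A ∧ M = False AND True = False
Step 2: Q ∨ False = False OR False = False
AND evaluated first (higher precedence); then OR applied.

False


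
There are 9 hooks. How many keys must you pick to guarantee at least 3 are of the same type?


Pigeonhole: to guarantee k in one of n categories, need (k-1)×n + 1.
k = 3, n = 9
Minimum = (3-1) × 9 + 1 = 2 × 9 + 1

19


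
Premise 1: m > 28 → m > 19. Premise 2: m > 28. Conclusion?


Modus ponens: P → Q, P ⊢ Q
P: m > 28
Q: m > 19
We have P → Q and P is true.
By modus ponens, Q must be true.

m > 19


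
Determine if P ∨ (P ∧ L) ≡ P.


Expression 1: P ∨ (P ∧ L)
Expression 2: P
Truth table (P L | Expr1 Expr2):
  T T |   T     T
  T F |   T     T
  F T |   F     F
  F F |   F     F
All 4 rows agree, so the expressions are logically equivalent.

Yes
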